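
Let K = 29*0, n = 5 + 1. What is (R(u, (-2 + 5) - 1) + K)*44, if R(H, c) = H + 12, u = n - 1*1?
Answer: 748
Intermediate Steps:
n = 6
u = 5 (u = 6 - 1*1 = 6 - 1 = 5)
R(H, c) = 12 + H
K = 0
(R(u, (-2 + 5) - 1) + K)*44 = ((12 + 5) + 0)*44 = (17 + 0)*44 = 17*44 = 748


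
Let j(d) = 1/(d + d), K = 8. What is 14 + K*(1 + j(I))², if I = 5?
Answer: 592/25 ≈ 23.680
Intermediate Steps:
j(d) = 1/(2*d)
14 + K*(1 + j(I))² = 14 + 8*(1 + (½)/5)² = 14 + 8*(1 + (½)*(⅕))² = 14 + 8*(1 + ⅒)² = 14 + 8*(11/10)² = 14 + 8*(121/100) = 14 + 242/25 = 592/25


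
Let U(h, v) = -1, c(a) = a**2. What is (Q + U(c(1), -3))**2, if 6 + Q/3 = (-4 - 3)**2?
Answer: 16384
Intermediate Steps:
Q = 129 (Q = -18 + 3*(-4 - 3)**2 = -18 + 3*(-7)**2 = -18 + 3*49 = -18 + 147 = 129)
(Q + U(c(1), -3))**2 = (129 - 1)**2 = 128**2 = 16384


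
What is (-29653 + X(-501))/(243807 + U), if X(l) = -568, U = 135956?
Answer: -30221/379763 ≈ -0.079579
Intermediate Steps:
(-29653 + X(-501))/(243807 + U) = (-29653 - 568)/(243807 + 135956) = -30221/379763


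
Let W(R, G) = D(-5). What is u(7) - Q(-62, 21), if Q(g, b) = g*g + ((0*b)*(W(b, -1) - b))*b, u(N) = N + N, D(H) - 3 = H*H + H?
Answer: -3830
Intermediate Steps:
D(H) = 3 + H + H² (D(H) = 3 + (H*H + H) = 3 + (H² + H) = 3 + (H + H²) = 3 + H + H²)
u(N) = 2*N
W(R, G) = 23 (W(R, G) = 3 - 5 + (-5)² = 3 - 5 + 25 = 23)
Q(g, b) = g² (Q(g, b) = g*g + ((0*b)*(23 - b))*b = g² + (0*(23 - b))*b = g² + 0*b = g² + 0 = g²)
u(7) - Q(-62, 21) = 2*7 - 1*(-62)² = 14 - 1*3844 = 14 - 3844 = -3830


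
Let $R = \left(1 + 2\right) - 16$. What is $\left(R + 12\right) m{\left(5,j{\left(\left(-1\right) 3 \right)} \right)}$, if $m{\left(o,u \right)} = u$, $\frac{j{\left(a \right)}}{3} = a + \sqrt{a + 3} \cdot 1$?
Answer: $9$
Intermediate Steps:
$j{\left(a \right)} = 3 a + 3 \sqrt{3 + a}$ ($j{\left(a \right)} = 3 \left(a + \sqrt{a + 3} \cdot 1\right) = 3 \left(a + \sqrt{3 + a} 1\right) = 3 \left(a + \sqrt{3 + a}\right) = 3 a + 3 \sqrt{3 + a}$)
$R = -13$ ($R = 3 - 16 = -13$)
$\left(R + 12\right) m{\left(5,j{\left(\left(-1\right) 3 \right)} \right)} = \left(-13 + 12\right) \left(3 \left(\left(-1\right) 3\right) + 3 \sqrt{3 - 3}\right) = - (3 \left(-3\right) + 3 \sqrt{3 - 3}) = - (-9 + 3 \sqrt{0}) = - (-9 + 3 \cdot 0) = - (-9 + 0) = \left(-1\right) \left(-9\right) = 9$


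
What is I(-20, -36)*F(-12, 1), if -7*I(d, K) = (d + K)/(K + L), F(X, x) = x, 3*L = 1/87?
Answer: -2088/9395 ≈ -0.22225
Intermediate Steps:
L = 1/261 (L = (1/3)/87 = (1/3)*(1/87) = 1/261 ≈ 0.0038314)
I(d, K) = -(K + d)/(7*(1/261 + K)) (I(d, K) = -(d + K)/(7*(K + 1/261)) = -(K + d)/(7*(1/261 + K)))
I(-20, -36)*F(-12, 1) = (261*(-1*(-36) - 1*(-20))/(7*(1 + 261*(-36))))*1 = (261*(36 + 20)/(7*(1 - 9396)))*1 = ((261/7)*56/(-9395))*1 = ((261/7)*(-1/9395)*56)*1 = -2088/9395*1 = -2088/9395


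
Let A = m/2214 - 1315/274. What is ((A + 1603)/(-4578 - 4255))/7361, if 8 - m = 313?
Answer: -242360632/9860824653867 ≈ -2.4578e-5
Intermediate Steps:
m = -305 (m = 8 - 1*313 = 8 - 313 = -305)
A = -748745/151659 (A = -305/2214 - 1315/274 = -748745/151659 ≈ -4.9370)
((A + 1603)/(-4578 - 4255))/7361 = ((-748745/151659 + 1603)/(-4578 - 4255))/7361 = ((242360632/151659)/(-8833))*(1/7361) = ((242360632/151659)*(-1/8833))*(1/7361) = -242360632/1339603947*1/7361 = -242360632/9860824653867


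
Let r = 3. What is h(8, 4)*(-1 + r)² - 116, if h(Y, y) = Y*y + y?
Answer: 28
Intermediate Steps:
h(Y, y) = y + Y*y
h(8, 4)*(-1 + r)² - 116 = (4*(1 + 8))*(-1 + 3)² - 116 = (4*9)*2² - 116 = 36*4 - 116 = 144 - 116 = 28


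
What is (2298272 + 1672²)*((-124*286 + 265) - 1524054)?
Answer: -7942610249568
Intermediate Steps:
(2298272 + 1672²)*((-124*286 + 265) - 1524054) = (2298272 + 2795584)*((-35464 + 265) - 1524054) = 5093856*(-35199 - 1524054) = 5093856*(-1559253) = -7942610249568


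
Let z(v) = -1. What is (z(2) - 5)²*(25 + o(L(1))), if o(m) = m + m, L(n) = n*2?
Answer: 1044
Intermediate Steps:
L(n) = 2*n
o(m) = 2*m
(z(2) - 5)²*(25 + o(L(1))) = (-1 - 5)²*(25 + 2*(2*1)) = (-6)²*(25 + 2*2) = 36*(25 + 4) = 36*29 = 1044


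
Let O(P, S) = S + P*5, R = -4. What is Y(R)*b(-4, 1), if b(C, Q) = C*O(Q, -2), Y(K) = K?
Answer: 48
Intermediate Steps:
O(P, S) = S + 5*P
b(C, Q) = C*(-2 + 5*Q)
Y(R)*b(-4, 1) = -(-16)*(-2 + 5*1) = -(-16)*(-2 + 5) = -(-16)*3 = -4*(-12) = 48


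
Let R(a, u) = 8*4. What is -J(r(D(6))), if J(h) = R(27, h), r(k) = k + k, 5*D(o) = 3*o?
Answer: -32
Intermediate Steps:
R(a, u) = 32
D(o) = 3*o/5 (D(o) = (3*o)/5 = 3*o/5)
r(k) = 2*k
J(h) = 32
-J(r(D(6))) = -1*32 = -32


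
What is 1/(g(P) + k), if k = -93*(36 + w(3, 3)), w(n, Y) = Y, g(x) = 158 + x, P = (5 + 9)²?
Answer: -1/3273 ≈ -0.00030553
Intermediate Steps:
P = 196 (P = 14² = 196)
k = -3627 (k = -93*(36 + 3) = -93*39 = -3627)
1/(g(P) + k) = 1/((158 + 196) - 3627) = 1/(354 - 3627) = 1/(-3273) = -1/3273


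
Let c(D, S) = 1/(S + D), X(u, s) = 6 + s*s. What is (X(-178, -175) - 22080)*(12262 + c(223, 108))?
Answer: 34706140373/331 ≈ 1.0485e+8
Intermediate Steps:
X(u, s) = 6 + s**2
c(D, S) = 1/(D + S)
(X(-178, -175) - 22080)*(12262 + c(223, 108)) = ((6 + (-175)**2) - 22080)*(12262 + 1/(223 + 108)) = ((6 + 30625) - 22080)*(12262 + 1/331) = (30631 - 22080)*(12262 + 1/331) = 8551*(4058723/331) = 34706140373/331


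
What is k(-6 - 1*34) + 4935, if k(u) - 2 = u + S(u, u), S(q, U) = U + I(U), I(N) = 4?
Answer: 4861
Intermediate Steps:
S(q, U) = 4 + U (S(q, U) = U + 4 = 4 + U)
k(u) = 6 + 2*u (k(u) = 2 + (u + (4 + u)) = 2 + (4 + 2*u) = 6 + 2*u)
k(-6 - 1*34) + 4935 = (6 + 2*(-6 - 1*34)) + 4935 = (6 + 2*(-6 - 34)) + 4935 = (6 + 2*(-40)) + 4935 = (6 - 80) + 4935 = -74 + 4935 = 4861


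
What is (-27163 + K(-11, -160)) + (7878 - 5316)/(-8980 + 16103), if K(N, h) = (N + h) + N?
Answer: -194775873/7123 ≈ -27345.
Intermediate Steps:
K(N, h) = h + 2*N
(-27163 + K(-11, -160)) + (7878 - 5316)/(-8980 + 16103) = (-27163 + (-160 + 2*(-11))) + (7878 - 5316)/(-8980 + 16103) = (-27163 + (-160 - 22)) + 2562/7123 = (-27163 - 182) + 2562*(1/7123) = -27345 + 2562/7123 = -194775873/7123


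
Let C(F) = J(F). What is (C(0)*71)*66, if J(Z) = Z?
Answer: 0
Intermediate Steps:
C(F) = F
(C(0)*71)*66 = (0*71)*66 = 0*66 = 0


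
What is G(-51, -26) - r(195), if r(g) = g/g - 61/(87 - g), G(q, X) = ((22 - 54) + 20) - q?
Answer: 4043/108 ≈ 37.435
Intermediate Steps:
G(q, X) = -12 - q (G(q, X) = (-32 + 20) - q = -12 - q)
r(g) = 1 - 61/(87 - g)
G(-51, -26) - r(195) = (-12 - 1*(-51)) - (-26 + 195)/(-87 + 195) = (-12 + 51) - 169/108 = 39 - 169/108 = 4043/108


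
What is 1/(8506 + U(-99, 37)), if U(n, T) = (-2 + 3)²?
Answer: 1/8507 ≈ 0.00011755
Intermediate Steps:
U(n, T) = 1 (U(n, T) = 1² = 1)
1/(8506 + U(-99, 37)) = 1/(8506 + 1) = 1/8507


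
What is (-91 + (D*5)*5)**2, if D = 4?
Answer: 81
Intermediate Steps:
(-91 + (D*5)*5)**2 = (-91 + (4*5)*5)**2 = (-91 + 20*5)**2 = (-91 + 100)**2 = 9**2 = 81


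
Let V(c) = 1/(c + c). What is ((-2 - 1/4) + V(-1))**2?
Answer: 121/16 ≈ 7.5625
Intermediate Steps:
V(c) = 1/(2*c)
((-2 - 1/4) + V(-1))**2 = ((-2 - 1/4) + (1/2)/(-1))**2 = ((-2 - 1*1/4) + (1/2)*(-1))**2 = ((-2 - 1/4) - 1/2)**2 = (-9/4 - 1/2)**2 = (-11/4)**2 = 121/16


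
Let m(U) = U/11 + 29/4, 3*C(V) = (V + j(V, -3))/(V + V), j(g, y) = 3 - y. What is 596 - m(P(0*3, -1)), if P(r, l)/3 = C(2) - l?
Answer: 25885/44 ≈ 588.29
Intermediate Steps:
C(V) = (6 + V)/(6*V) (C(V) = ((V + (3 - 1*(-3)))/(V + V))/3 = ((V + (3 + 3))/((2*V)))/3 = ((V + 6)*(1/(2*V)))/3 = ((6 + V)*(1/(2*V)))/3 = ((6 + V)/(2*V))/3 = (6 + V)/(6*V))
P(r, l) = 2 - 3*l (P(r, l) = 3*((⅙)*(6 + 2)/2 - l) = 3*((⅙)*(½)*8 - l) = 3*(⅔ - l) = 2 - 3*l)
m(U) = 29/4 + U/11 (m(U) = U*(1/11) + 29*(¼) = U/11 + 29/4 = 29/4 + U/11)
596 - m(P(0*3, -1)) = 596 - (29/4 + (2 - 3*(-1))/11) = 596 - (29/4 + (2 + 3)/11) = 596 - (29/4 + (1/11)*5) = 596 - (29/4 + 5/11) = 596 - 1*339/44 = 596 - 339/44 = 25885/44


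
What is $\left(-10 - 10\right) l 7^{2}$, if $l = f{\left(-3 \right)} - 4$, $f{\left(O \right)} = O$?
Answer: $6860$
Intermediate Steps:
$l = -7$ ($l = -3 - 4 = -7$)
$\left(-10 - 10\right) l 7^{2} = \left(-10 - 10\right) \left(-7\right) 7^{2} = \left(-20\right) \left(-7\right) 49 = 140 \cdot 49 = 6860$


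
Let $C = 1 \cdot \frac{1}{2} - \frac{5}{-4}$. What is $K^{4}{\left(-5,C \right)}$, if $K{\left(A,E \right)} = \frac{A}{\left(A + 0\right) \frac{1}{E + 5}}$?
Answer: $\frac{531441}{256} \approx 2075.9$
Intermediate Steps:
$C = \frac{7}{4}$ ($C = 1 \cdot \frac{1}{2} - - \frac{5}{4} = \frac{1}{2} + \frac{5}{4} = \frac{7}{4} \approx 1.75$)
$K{\left(A,E \right)} = 5 + E$ ($K{\left(A,E \right)} = \frac{A}{A \frac{1}{5 + E}} = A \frac{5 + E}{A} = 5 + E$)
$K^{4}{\left(-5,C \right)} = \left(5 + \frac{7}{4}\right)^{4} = \left(\frac{27}{4}\right)^{4} = \frac{531441}{256}$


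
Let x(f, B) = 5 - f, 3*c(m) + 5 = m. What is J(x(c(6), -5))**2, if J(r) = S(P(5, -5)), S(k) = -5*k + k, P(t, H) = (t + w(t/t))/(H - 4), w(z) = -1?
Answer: 256/81 ≈ 3.1605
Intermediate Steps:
c(m) = -5/3 + m/3
P(t, H) = (-1 + t)/(-4 + H) (P(t, H) = (t - 1)/(H - 4) = (-1 + t)/(-4 + H))
S(k) = -4*k
J(r) = 16/9 (J(r) = -4*(-1 + 5)/(-4 - 5) = -4*4/(-9) = -(-4)*4/9 = -4*(-4/9) = 16/9)
J(x(c(6), -5))**2 = (16/9)**2 = 256/81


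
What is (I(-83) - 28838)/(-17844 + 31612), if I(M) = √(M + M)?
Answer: -14419/6884 + I*√166/13768 ≈ -2.0946 + 0.0009358*I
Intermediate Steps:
I(M) = √2*√M (I(M) = √(2*M) = √2*√M)
(I(-83) - 28838)/(-17844 + 31612) = (√2*√(-83) - 28838)/(-17844 + 31612) = (√2*(I*√83) - 28838)/13768 = (I*√166 - 28838)*(1/13768) = (-28838 + I*√166)*(1/13768) = -14419/6884 + I*√166/13768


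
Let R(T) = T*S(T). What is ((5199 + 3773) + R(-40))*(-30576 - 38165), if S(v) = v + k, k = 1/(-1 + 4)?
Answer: -2177439916/3 ≈ -7.2581e+8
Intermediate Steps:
k = ⅓ (k = 1/3 = ⅓ ≈ 0.33333)
S(v) = ⅓ + v (S(v) = v + ⅓ = ⅓ + v)
R(T) = T*(⅓ + T)
((5199 + 3773) + R(-40))*(-30576 - 38165) = ((5199 + 3773) - 40*(⅓ - 40))*(-30576 - 38165) = (8972 - 40*(-119/3))*(-68741) = (8972 + 4760/3)*(-68741) = (31676/3)*(-68741) = -2177439916/3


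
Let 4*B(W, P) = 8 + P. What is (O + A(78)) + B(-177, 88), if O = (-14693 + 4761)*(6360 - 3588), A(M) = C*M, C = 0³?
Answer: -27531480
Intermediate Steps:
B(W, P) = 2 + P/4 (B(W, P) = (8 + P)/4 = 2 + P/4)
C = 0
A(M) = 0 (A(M) = 0*M = 0)
O = -27531504 (O = -9932*2772 = -27531504)
(O + A(78)) + B(-177, 88) = (-27531504 + 0) + (2 + (¼)*88) = -27531504 + (2 + 22) = -27531504 + 24 = -27531480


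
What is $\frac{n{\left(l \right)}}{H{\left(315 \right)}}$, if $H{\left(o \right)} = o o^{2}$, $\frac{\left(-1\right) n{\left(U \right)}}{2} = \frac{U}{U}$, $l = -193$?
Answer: $- \frac{2}{31255875} \approx -6.3988 \cdot 10^{-8}$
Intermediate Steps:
$n{\left(U \right)} = -2$ ($n{\left(U \right)} = - 2 \frac{U}{U} = \left(-2\right) 1 = -2$)
$H{\left(o \right)} = o^{3}$
$\frac{n{\left(l \right)}}{H{\left(315 \right)}} = - \frac{2}{315^{3}} = - \frac{2}{31255875}$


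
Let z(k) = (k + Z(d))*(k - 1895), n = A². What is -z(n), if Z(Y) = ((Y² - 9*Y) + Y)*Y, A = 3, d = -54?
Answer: -340956738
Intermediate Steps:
n = 9 (n = 3² = 9)
Z(Y) = Y*(Y² - 8*Y) (Z(Y) = (Y² - 8*Y)*Y = Y*(Y² - 8*Y))
z(k) = (-180792 + k)*(-1895 + k) (z(k) = (k + (-54)²*(-8 - 54))*(k - 1895) = (k + 2916*(-62))*(-1895 + k) = (k - 180792)*(-1895 + k) = (-180792 + k)*(-1895 + k))
-z(n) = -(342600840 + 9² - 182687*9) = -(342600840 + 81 - 1644183) = -1*340956738 = -340956738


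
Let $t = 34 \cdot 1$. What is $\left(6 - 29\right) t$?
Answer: $-782$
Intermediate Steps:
$t = 34$
$\left(6 - 29\right) t = \left(6 - 29\right) 34 = \left(-23\right) 34 = -782$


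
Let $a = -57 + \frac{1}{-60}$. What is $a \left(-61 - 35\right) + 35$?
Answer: $\frac{27543}{5} \approx 5508.6$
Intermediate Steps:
$a = - \frac{3421}{60}$ ($a = -57 - \frac{1}{60} = - \frac{3421}{60} \approx -57.017$)
$a \left(-61 - 35\right) + 35 = - \frac{3421 \left(-61 - 35\right)}{60} + 35 = \left(- \frac{3421}{60}\right) \left(-96\right) + 35 = \frac{27368}{5} + 35 = \frac{27543}{5}$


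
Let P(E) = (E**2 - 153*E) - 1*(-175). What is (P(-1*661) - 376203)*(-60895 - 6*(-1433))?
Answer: -8473473722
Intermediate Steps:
P(E) = 175 + E**2 - 153*E (P(E) = (E**2 - 153*E) + 175 = 175 + E**2 - 153*E)
(P(-1*661) - 376203)*(-60895 - 6*(-1433)) = ((175 + (-1*661)**2 - (-153)*661) - 376203)*(-60895 - 6*(-1433)) = ((175 + (-661)**2 - 153*(-661)) - 376203)*(-60895 + 8598) = ((175 + 436921 + 101133) - 376203)*(-52297) = (538229 - 376203)*(-52297) = 162026*(-52297) = -8473473722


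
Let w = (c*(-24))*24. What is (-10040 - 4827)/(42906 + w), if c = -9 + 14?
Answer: -14867/40026 ≈ -0.37143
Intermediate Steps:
c = 5
w = -2880 (w = (5*(-24))*24 = -120*24 = -2880)
(-10040 - 4827)/(42906 + w) = (-10040 - 4827)/(42906 - 2880) = -14867/40026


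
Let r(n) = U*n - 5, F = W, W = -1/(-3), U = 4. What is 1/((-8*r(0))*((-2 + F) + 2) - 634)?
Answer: -3/1862 ≈ -0.0016112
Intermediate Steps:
W = 1/3 (W = -1*(-1/3) = 1/3 ≈ 0.33333)
F = 1/3 ≈ 0.33333
r(n) = -5 + 4*n (r(n) = 4*n - 5 = -5 + 4*n)
1/((-8*r(0))*((-2 + F) + 2) - 634) = 1/((-8*(-5 + 4*0))*((-2 + 1/3) + 2) - 634) = 1/((-8*(-5 + 0))*(-5/3 + 2) - 634) = 1/(-8*(-5)*(1/3) - 634) = 1/(40*(1/3) - 634) = 1/(40/3 - 634) = 1/(-1862/3) = -3/1862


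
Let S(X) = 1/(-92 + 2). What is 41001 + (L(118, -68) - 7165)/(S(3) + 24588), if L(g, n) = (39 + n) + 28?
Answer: 90731246979/2212919 ≈ 41001.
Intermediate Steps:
L(g, n) = 67 + n
S(X) = -1/90 (S(X) = 1/(-90) = -1/90)
41001 + (L(118, -68) - 7165)/(S(3) + 24588) = 41001 + ((67 - 68) - 7165)/(-1/90 + 24588) = 41001 + (-1 - 7165)/(2212919/90) = 41001 - 7166*90/2212919 = 41001 - 644940/2212919 = 90731246979/2212919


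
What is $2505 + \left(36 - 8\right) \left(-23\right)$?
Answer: $1861$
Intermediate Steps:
$2505 + \left(36 - 8\right) \left(-23\right) = 2505 + 28 \left(-23\right) = 2505 - 644 = 1861$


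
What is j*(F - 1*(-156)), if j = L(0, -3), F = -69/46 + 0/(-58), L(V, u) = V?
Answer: 0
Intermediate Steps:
F = -3/2 (F = -69*1/46 + 0*(-1/58) = -3/2 + 0 = -3/2 ≈ -1.5000)
j = 0
j*(F - 1*(-156)) = 0*(-3/2 - 1*(-156)) = 0*(-3/2 + 156) = 0*(309/2) = 0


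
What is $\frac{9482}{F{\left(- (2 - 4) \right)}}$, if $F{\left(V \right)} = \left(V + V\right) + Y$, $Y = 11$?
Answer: $\frac{9482}{15} \approx 632.13$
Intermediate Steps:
$F{\left(V \right)} = 11 + 2 V$ ($F{\left(V \right)} = \left(V + V\right) + 11 = 2 V + 11 = 11 + 2 V$)
$\frac{9482}{F{\left(- (2 - 4) \right)}} = \frac{9482}{11 + 2 \left(- (2 - 4)\right)} = \frac{9482}{11 + 2 \left(\left(-1\right) \left(-2\right)\right)} = \frac{9482}{11 + 2 \cdot 2} = \frac{9482}{11 + 4} = \frac{9482}{15}$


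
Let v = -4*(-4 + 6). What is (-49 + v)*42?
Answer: -2394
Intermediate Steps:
v = -8 (v = -4*2 = -8)
(-49 + v)*42 = (-49 - 8)*42 = -57*42 = -2394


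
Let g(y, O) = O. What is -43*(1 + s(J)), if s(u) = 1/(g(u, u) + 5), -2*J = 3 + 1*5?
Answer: -86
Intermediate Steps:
J = -4 (J = -(3 + 1*5)/2 = -(3 + 5)/2 = -½*8 = -4)
s(u) = 1/(5 + u) (s(u) = 1/(u + 5) = 1/(5 + u))
-43*(1 + s(J)) = -43*(1 + 1/(5 - 4)) = -43*(1 + 1/1) = -43*(1 + 1) = -43*2 = -86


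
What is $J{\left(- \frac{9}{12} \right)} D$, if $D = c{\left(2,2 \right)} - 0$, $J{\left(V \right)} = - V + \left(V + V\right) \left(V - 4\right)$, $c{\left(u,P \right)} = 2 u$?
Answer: $\frac{63}{2} \approx 31.5$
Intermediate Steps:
$J{\left(V \right)} = - V + 2 V \left(-4 + V\right)$
$D = 4$ ($D = 2 \cdot 2 - 0 = 4 + 0 = 4$)
$J{\left(- \frac{9}{12} \right)} D = - \frac{9}{12} \left(-9 + 2 \left(- \frac{9}{12}\right)\right) 4 = \left(-9\right) \frac{1}{12} \left(-9 + 2 \left(\left(-9\right) \frac{1}{12}\right)\right) 4 = - \frac{3 \left(-9 + 2 \left(- \frac{3}{4}\right)\right)}{4} \cdot 4 = - \frac{3 \left(-9 - \frac{3}{2}\right)}{4} \cdot 4 = \left(- \frac{3}{4}\right) \left(- \frac{21}{2}\right) 4 = \frac{63}{8} \cdot 4 = \frac{63}{2}$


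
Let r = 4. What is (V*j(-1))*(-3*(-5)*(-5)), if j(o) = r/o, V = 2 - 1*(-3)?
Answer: 1500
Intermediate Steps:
V = 5 (V = 2 + 3 = 5)
j(o) = 4/o
(V*j(-1))*(-3*(-5)*(-5)) = (5*(4/(-1)))*(-3*(-5)*(-5)) = (5*(4*(-1)))*(15*(-5)) = (5*(-4))*(-75) = -20*(-75) = 1500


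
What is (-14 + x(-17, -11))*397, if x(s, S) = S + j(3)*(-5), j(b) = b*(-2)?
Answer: 1985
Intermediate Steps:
j(b) = -2*b
x(s, S) = 30 + S (x(s, S) = S - 2*3*(-5) = S - 6*(-5) = S + 30 = 30 + S)
(-14 + x(-17, -11))*397 = (-14 + (30 - 11))*397 = (-14 + 19)*397 = 5*397 = 1985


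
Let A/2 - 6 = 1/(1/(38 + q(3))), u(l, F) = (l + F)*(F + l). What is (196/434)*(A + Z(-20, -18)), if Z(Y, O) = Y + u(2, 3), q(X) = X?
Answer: 1386/31 ≈ 44.710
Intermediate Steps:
u(l, F) = (F + l)² (u(l, F) = (F + l)*(F + l) = (F + l)²)
A = 94 (A = 12 + 2/(1/(38 + 3)) = 12 + 2/(1/41) = 12 + 2*41 = 12 + 82 = 94)
Z(Y, O) = 25 + Y (Z(Y, O) = Y + (3 + 2)² = Y + 5² = Y + 25 = 25 + Y)
(196/434)*(A + Z(-20, -18)) = (196/434)*(94 + (25 - 20)) = (196*(1/434))*(94 + 5) = (14/31)*99 = 1386/31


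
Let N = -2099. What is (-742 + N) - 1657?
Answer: -4498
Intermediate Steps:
(-742 + N) - 1657 = (-742 - 2099) - 1657 = -2841 - 1657 = -4498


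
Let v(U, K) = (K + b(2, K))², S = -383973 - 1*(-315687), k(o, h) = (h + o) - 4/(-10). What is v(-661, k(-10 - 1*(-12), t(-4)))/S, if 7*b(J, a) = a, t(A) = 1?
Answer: -9248/41825175 ≈ -0.00022111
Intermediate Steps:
b(J, a) = a/7
k(o, h) = ⅖ + h + o (k(o, h) = (h + o) - 4*(-⅒) = (h + o) + ⅖ = ⅖ + h + o)
S = -68286 (S = -383973 + 315687 = -68286)
v(U, K) = 64*K²/49 (v(U, K) = (K + K/7)² = (8*K/7)² = 64*K²/49)
v(-661, k(-10 - 1*(-12), t(-4)))/S = (64*(⅖ + 1 + (-10 - 1*(-12)))²/49)/(-68286) = (64*(⅖ + 1 + (-10 + 12))²/49)*(-1/68286) = (64*(⅖ + 1 + 2)²/49)*(-1/68286) = (64*(17/5)²/49)*(-1/68286) = ((64/49)*(289/25))*(-1/68286) = (18496/1225)*(-1/68286) = -9248/41825175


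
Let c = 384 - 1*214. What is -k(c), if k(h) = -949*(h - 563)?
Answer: -372957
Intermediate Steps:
c = 170 (c = 384 - 214 = 170)
k(h) = 534287 - 949*h (k(h) = -949*(-563 + h) = 534287 - 949*h)
-k(c) = -(534287 - 949*170) = -(534287 - 161330) = -1*372957 = -372957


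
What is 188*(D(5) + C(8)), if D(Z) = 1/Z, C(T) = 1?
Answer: 1128/5 ≈ 225.60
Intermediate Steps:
188*(D(5) + C(8)) = 188*(1/5 + 1) = 188*(⅕ + 1) = 188*(6/5) = 1128/5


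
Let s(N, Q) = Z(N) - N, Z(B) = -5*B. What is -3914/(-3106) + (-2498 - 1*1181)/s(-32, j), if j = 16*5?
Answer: -5337743/298176 ≈ -17.901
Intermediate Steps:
j = 80
s(N, Q) = -6*N (s(N, Q) = -5*N - N = -6*N)
-3914/(-3106) + (-2498 - 1*1181)/s(-32, j) = -3914/(-3106) + (-2498 - 1*1181)/((-6*(-32))) = -3914*(-1/3106) + (-2498 - 1181)/192 = 1957/1553 - 3679*1/192 = 1957/1553 - 3679/192 = -5337743/298176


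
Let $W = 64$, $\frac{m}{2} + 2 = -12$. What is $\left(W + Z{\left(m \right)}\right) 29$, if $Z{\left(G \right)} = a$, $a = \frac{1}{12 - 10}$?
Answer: $\frac{3741}{2} \approx 1870.5$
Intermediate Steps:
$m = -28$ ($m = -4 + 2 \left(-12\right) = -4 - 24 = -28$)
$a = \frac{1}{2} \approx 0.5$
$Z{\left(G \right)} = \frac{1}{2}$
$\left(W + Z{\left(m \right)}\right) 29 = \left(64 + \frac{1}{2}\right) 29 = \frac{129}{2} \cdot 29 = \frac{3741}{2}$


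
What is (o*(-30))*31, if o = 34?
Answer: -31620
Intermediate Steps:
(o*(-30))*31 = (34*(-30))*31 = -1020*31 = -31620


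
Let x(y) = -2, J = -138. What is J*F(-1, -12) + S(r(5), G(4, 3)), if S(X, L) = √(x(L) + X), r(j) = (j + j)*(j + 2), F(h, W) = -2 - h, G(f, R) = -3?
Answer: 138 + 2*√17 ≈ 146.25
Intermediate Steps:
r(j) = 2*j*(2 + j) (r(j) = (2*j)*(2 + j) = 2*j*(2 + j))
S(X, L) = √(-2 + X)
J*F(-1, -12) + S(r(5), G(4, 3)) = -138*(-2 - 1*(-1)) + √(-2 + 2*5*(2 + 5)) = -138*(-2 + 1) + √(-2 + 2*5*7) = -138*(-1) + √(-2 + 70) = 138 + √68 = 138 + 2*√17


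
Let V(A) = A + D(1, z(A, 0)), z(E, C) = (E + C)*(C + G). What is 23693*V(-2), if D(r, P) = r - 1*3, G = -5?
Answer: -94772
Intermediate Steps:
z(E, C) = (-5 + C)*(C + E) (z(E, C) = (E + C)*(C - 5) = (C + E)*(-5 + C) = (-5 + C)*(C + E))
D(r, P) = -3 + r (D(r, P) = r - 3 = -3 + r)
V(A) = -2 + A (V(A) = A + (-3 + 1) = A - 2 = -2 + A)
23693*V(-2) = 23693*(-2 - 2) = 23693*(-4) = -94772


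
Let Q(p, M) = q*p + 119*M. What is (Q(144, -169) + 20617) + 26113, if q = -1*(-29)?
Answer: 30795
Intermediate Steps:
q = 29
Q(p, M) = 29*p + 119*M
(Q(144, -169) + 20617) + 26113 = ((29*144 + 119*(-169)) + 20617) + 26113 = ((4176 - 20111) + 20617) + 26113 = (-15935 + 20617) + 26113 = 4682 + 26113 = 30795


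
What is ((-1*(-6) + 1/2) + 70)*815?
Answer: 124695/2 ≈ 62348.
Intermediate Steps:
((-1*(-6) + 1/2) + 70)*815 = ((6 + ½) + 70)*815 = (13/2 + 70)*815 = (153/2)*815 = 124695/2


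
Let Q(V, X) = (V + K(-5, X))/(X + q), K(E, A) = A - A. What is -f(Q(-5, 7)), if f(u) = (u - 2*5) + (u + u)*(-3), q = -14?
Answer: 95/7 ≈ 13.571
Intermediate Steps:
K(E, A) = 0
Q(V, X) = V/(-14 + X) (Q(V, X) = (V + 0)/(X - 14) = V/(-14 + X))
f(u) = -10 - 5*u (f(u) = (u - 10) + (2*u)*(-3) = (-10 + u) - 6*u = -10 - 5*u)
-f(Q(-5, 7)) = -(-10 - (-25)/(-14 + 7)) = -(-10 - (-25)/(-7)) = -(-10 - (-25)*(-1)/7) = -(-10 - 5*5/7) = -(-10 - 25/7) = -1*(-95/7) = 95/7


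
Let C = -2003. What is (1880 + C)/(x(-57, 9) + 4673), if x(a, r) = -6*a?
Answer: -123/5015 ≈ -0.024526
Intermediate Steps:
(1880 + C)/(x(-57, 9) + 4673) = (1880 - 2003)/(-6*(-57) + 4673) = -123/(342 + 4673) = -123/5015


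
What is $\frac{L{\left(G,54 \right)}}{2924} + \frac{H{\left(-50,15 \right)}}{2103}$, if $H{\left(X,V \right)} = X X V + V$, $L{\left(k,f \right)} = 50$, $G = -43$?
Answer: $\frac{18299835}{1024862} \approx 17.856$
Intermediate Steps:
$H{\left(X,V \right)} = V + V X^{2}$ ($H{\left(X,V \right)} = X^{2} V + V = V X^{2} + V = V + V X^{2}$)
$\frac{L{\left(G,54 \right)}}{2924} + \frac{H{\left(-50,15 \right)}}{2103} = \frac{50}{2924} + \frac{15 \left(1 + \left(-50\right)^{2}\right)}{2103} = 50 \cdot \frac{1}{2924} + 15 \left(1 + 2500\right) \frac{1}{2103} = \frac{25}{1462} + 15 \cdot 2501 \cdot \frac{1}{2103} = \frac{25}{1462} + 37515 \cdot \frac{1}{2103} = \frac{25}{1462} + \frac{12505}{701} = \frac{18299835}{1024862}$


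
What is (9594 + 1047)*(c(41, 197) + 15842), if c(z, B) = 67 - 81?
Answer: 168425748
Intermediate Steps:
c(z, B) = -14
(9594 + 1047)*(c(41, 197) + 15842) = (9594 + 1047)*(-14 + 15842) = 10641*15828 = 168425748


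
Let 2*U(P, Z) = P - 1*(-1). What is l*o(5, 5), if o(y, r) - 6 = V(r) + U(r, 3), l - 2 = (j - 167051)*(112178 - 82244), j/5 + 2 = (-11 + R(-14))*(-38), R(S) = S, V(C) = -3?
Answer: -29151704832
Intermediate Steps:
U(P, Z) = 1/2 + P/2 (U(P, Z) = (P - 1*(-1))/2 = (P + 1)/2 = (1 + P)/2 = 1/2 + P/2)
j = 4740 (j = -10 + 5*((-11 - 14)*(-38)) = -10 + 5*(-25*(-38)) = -10 + 5*950 = -10 + 4750 = 4740)
l = -4858617472 (l = 2 + (4740 - 167051)*(112178 - 82244) = 2 - 162311*29934 = 2 - 4858617474 = -4858617472)
o(y, r) = 7/2 + r/2 (o(y, r) = 6 + (-3 + (1/2 + r/2)) = 6 + (-5/2 + r/2) = 7/2 + r/2)
l*o(5, 5) = -4858617472*(7/2 + (1/2)*5) = -4858617472*(7/2 + 5/2) = -4858617472*6 = -29151704832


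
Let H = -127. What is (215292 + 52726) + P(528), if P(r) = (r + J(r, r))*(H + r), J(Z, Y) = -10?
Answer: 475736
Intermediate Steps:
P(r) = (-127 + r)*(-10 + r) (P(r) = (r - 10)*(-127 + r) = (-10 + r)*(-127 + r) = (-127 + r)*(-10 + r))
(215292 + 52726) + P(528) = (215292 + 52726) + (1270 + 528² - 137*528) = 268018 + (1270 + 278784 - 72336) = 268018 + 207718 = 475736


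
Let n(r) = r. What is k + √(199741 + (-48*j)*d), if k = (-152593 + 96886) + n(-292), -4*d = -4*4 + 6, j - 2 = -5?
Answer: -55999 + √200101 ≈ -55552.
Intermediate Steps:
j = -3 (j = 2 - 5 = -3)
d = 5/2 (d = -(-4*4 + 6)/4 = -(-16 + 6)/4 = -¼*(-10) = 5/2 ≈ 2.5000)
k = -55999 (k = (-152593 + 96886) - 292 = -55707 - 292 = -55999)
k + √(199741 + (-48*j)*d) = -55999 + √(199741 - 48*(-3)*(5/2)) = -55999 + √(199741 + 144*(5/2)) = -55999 + √(199741 + 360) = -55999 + √200101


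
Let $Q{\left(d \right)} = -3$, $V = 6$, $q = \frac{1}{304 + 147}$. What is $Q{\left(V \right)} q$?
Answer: $- \frac{3}{451} \approx -0.0066519$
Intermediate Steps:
$q = \frac{1}{451} \approx 0.0022173$
$Q{\left(V \right)} q = \left(-3\right) \frac{1}{451} = - \frac{3}{451}$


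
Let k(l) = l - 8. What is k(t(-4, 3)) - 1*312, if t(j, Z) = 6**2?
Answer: -284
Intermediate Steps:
t(j, Z) = 36
k(l) = -8 + l
k(t(-4, 3)) - 1*312 = (-8 + 36) - 1*312 = 28 - 312 = -284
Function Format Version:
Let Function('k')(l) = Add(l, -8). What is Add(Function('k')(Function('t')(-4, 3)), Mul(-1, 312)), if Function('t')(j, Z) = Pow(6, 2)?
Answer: -284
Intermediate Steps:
Function('t')(j, Z) = 36
Function('k')(l) = Add(-8, l)
Add(Function('k')(Function('t')(-4, 3)), Mul(-1, 312)) = Add(Add(-8, 36), Mul(-1, 312)) = Add(28, -312) = -284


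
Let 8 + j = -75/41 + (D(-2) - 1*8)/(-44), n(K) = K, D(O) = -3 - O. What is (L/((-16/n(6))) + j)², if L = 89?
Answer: 24069350449/13017664 ≈ 1849.0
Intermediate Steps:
j = -17363/1804 (j = -8 + (-75/41 + ((-3 - 1*(-2)) - 1*8)/(-44)) = -8 + (-75*1/41 + ((-3 + 2) - 8)*(-1/44)) = -8 + (-75/41 + (-1 - 8)*(-1/44)) = -8 + (-75/41 - 9*(-1/44)) = -8 + (-75/41 + 9/44) = -8 - 2931/1804 = -17363/1804 ≈ -9.6247)
(L/((-16/n(6))) + j)² = (89/((-16/6)) - 17363/1804)² = (89/((-16*⅙)) - 17363/1804)² = (89/(-8/3) - 17363/1804)² = (89*(-3/8) - 17363/1804)² = (-267/8 - 17363/1804)² = (-155143/3608)² = 24069350449/13017664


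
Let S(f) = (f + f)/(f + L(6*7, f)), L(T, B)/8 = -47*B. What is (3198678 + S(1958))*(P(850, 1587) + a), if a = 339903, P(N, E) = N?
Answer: 408734671018744/375 ≈ 1.0900e+12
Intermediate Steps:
L(T, B) = -376*B (L(T, B) = 8*(-47*B) = -376*B)
S(f) = -2/375 (S(f) = (f + f)/(f - 376*f) = (2*f)/((-375*f)) = (2*f)*(-1/(375*f)) = -2/375)
(3198678 + S(1958))*(P(850, 1587) + a) = (3198678 - 2/375)*(850 + 339903) = (1199504248/375)*340753 = 408734671018744/375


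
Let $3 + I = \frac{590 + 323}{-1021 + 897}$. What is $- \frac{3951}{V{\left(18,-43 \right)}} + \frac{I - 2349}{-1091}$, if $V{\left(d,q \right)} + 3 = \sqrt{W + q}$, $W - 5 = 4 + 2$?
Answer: $\frac{1615516253}{5546644} + \frac{15804 i \sqrt{2}}{41} \approx 291.26 + 545.13 i$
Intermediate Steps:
$W = 11$ ($W = 5 + \left(4 + 2\right) = 5 + 6 = 11$)
$I = - \frac{1285}{124}$ ($I = -3 + \frac{590 + 323}{-1021 + 897} = -3 + \frac{913}{-124} = -3 + 913 \left(- \frac{1}{124}\right) = -3 - \frac{913}{124} = - \frac{1285}{124} \approx -10.363$)
$V{\left(d,q \right)} = -3 + \sqrt{11 + q}$
$- \frac{3951}{V{\left(18,-43 \right)}} + \frac{I - 2349}{-1091} = - \frac{3951}{-3 + \sqrt{11 - 43}} + \frac{- \frac{1285}{124} - 2349}{-1091} = - \frac{3951}{-3 + \sqrt{-32}} - - \frac{292561}{135284} = - \frac{3951}{-3 + 4 i \sqrt{2}} + \frac{292561}{135284} = \frac{292561}{135284} - \frac{3951}{-3 + 4 i \sqrt{2}}$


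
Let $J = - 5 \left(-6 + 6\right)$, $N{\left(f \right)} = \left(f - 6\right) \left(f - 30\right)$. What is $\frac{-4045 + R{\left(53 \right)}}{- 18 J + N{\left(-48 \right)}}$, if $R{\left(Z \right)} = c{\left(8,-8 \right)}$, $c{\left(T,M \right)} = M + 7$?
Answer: $- \frac{2023}{2106} \approx -0.96059$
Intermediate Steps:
$c{\left(T,M \right)} = 7 + M$
$N{\left(f \right)} = \left(-30 + f\right) \left(-6 + f\right)$ ($N{\left(f \right)} = \left(-6 + f\right) \left(-30 + f\right) = \left(-30 + f\right) \left(-6 + f\right)$)
$J = 0$ ($J = \left(-5\right) 0 = 0$)
$R{\left(Z \right)} = -1$ ($R{\left(Z \right)} = 7 - 8 = -1$)
$\frac{-4045 + R{\left(53 \right)}}{- 18 J + N{\left(-48 \right)}} = \frac{-4045 - 1}{\left(-18\right) 0 + \left(180 + \left(-48\right)^{2} - -1728\right)} = - \frac{4046}{0 + \left(180 + 2304 + 1728\right)} = - \frac{4046}{0 + 4212} = - \frac{4046}{4212} = \left(-4046\right) \frac{1}{4212} = - \frac{2023}{2106}$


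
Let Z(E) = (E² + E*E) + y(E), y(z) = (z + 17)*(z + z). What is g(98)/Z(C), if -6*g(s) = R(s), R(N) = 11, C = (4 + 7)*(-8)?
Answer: -1/15264 ≈ -6.5514e-5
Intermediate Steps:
y(z) = 2*z*(17 + z) (y(z) = (17 + z)*(2*z) = 2*z*(17 + z))
C = -88 (C = 11*(-8) = -88)
g(s) = -11/6 (g(s) = -⅙*11 = -11/6)
Z(E) = 2*E² + 2*E*(17 + E) (Z(E) = (E² + E*E) + 2*E*(17 + E) = (E² + E²) + 2*E*(17 + E) = 2*E² + 2*E*(17 + E))
g(98)/Z(C) = -11*(-1/(176*(17 + 2*(-88))))/6 = -11*(-1/(176*(17 - 176)))/6 = -11/(6*(2*(-88)*(-159))) = -11/6/27984 = -11/6*1/27984 = -1/15264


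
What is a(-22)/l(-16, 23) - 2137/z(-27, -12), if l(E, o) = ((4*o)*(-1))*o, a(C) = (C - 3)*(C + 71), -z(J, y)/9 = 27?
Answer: 4819567/514188 ≈ 9.3732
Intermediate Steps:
z(J, y) = -243 (z(J, y) = -9*27 = -243)
a(C) = (-3 + C)*(71 + C)
l(E, o) = -4*o² (l(E, o) = (-4*o)*o = -4*o²)
a(-22)/l(-16, 23) - 2137/z(-27, -12) = (-213 + (-22)² + 68*(-22))/((-4*23²)) - 2137/(-243) = (-213 + 484 - 1496)/((-4*529)) - 2137*(-1/243) = -1225/(-2116) + 2137/243 = -1225*(-1/2116) + 2137/243 = 1225/2116 + 2137/243 = 4819567/514188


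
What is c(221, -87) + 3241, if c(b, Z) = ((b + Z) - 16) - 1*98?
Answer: 3261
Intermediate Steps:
c(b, Z) = -114 + Z + b (c(b, Z) = ((Z + b) - 16) - 98 = (-16 + Z + b) - 98 = -114 + Z + b)
c(221, -87) + 3241 = (-114 - 87 + 221) + 3241 = 20 + 3241 = 3261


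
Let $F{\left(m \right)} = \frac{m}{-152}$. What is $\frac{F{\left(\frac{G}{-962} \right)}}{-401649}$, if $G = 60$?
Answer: $- \frac{5}{4894226948} \approx -1.0216 \cdot 10^{-9}$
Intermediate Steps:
$F{\left(m \right)} = - \frac{m}{152}$ ($F{\left(m \right)} = m \left(- \frac{1}{152}\right) = - \frac{m}{152}$)
$\frac{F{\left(\frac{G}{-962} \right)}}{-401649} = \frac{\left(- \frac{1}{152}\right) \frac{60}{-962}}{-401649} = - \frac{60 \left(- \frac{1}{962}\right)}{152} \left(- \frac{1}{401649}\right) = \left(- \frac{1}{152}\right) \left(- \frac{30}{481}\right) \left(- \frac{1}{401649}\right) = \frac{15}{36556} \left(- \frac{1}{401649}\right) = - \frac{5}{4894226948}$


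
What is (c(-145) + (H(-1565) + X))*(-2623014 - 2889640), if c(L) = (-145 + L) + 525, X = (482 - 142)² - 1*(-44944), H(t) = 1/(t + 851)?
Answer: -45202268477005/51 ≈ -8.8632e+11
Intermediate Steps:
H(t) = 1/(851 + t)
X = 160544 (X = 340² + 44944 = 115600 + 44944 = 160544)
c(L) = 380 + L
(c(-145) + (H(-1565) + X))*(-2623014 - 2889640) = ((380 - 145) + (1/(851 - 1565) + 160544))*(-2623014 - 2889640) = (235 + (1/(-714) + 160544))*(-5512654) = (235 + (-1/714 + 160544))*(-5512654) = (235 + 114628415/714)*(-5512654) = (114796205/714)*(-5512654) = -45202268477005/51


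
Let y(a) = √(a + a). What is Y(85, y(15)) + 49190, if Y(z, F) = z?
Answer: 49275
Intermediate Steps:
y(a) = √2*√a (y(a) = √(2*a) = √2*√a)
Y(85, y(15)) + 49190 = 85 + 49190 = 49275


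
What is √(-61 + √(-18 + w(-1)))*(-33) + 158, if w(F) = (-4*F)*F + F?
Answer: 158 - 33*√(-61 + I*√23) ≈ 147.88 - 257.94*I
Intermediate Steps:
w(F) = F - 4*F² (w(F) = -4*F² + F = F - 4*F²)
√(-61 + √(-18 + w(-1)))*(-33) + 158 = √(-61 + √(-18 - (1 - 4*(-1))))*(-33) + 158 = √(-61 + √(-18 - (1 + 4)))*(-33) + 158 = √(-61 + √(-18 - 1*5))*(-33) + 158 = √(-61 + √(-18 - 5))*(-33) + 158 = √(-61 + √(-23))*(-33) + 158 = √(-61 + I*√23)*(-33) + 158 = -33*√(-61 + I*√23) + 158 = 158 - 33*√(-61 + I*√23)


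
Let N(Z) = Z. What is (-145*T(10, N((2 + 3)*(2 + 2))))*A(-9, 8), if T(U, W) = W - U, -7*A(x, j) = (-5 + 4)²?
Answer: 1450/7 ≈ 207.14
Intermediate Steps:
A(x, j) = -⅐ (A(x, j) = -(-5 + 4)²/7 = -⅐*(-1)² = -⅐*1 = -⅐)
(-145*T(10, N((2 + 3)*(2 + 2))))*A(-9, 8) = -145*((2 + 3)*(2 + 2) - 1*10)*(-⅐) = -145*(5*4 - 10)*(-⅐) = -145*(20 - 10)*(-⅐) = -145*10*(-⅐) = -1450*(-⅐) = 1450/7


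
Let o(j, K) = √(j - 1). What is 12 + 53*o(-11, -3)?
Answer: 12 + 106*I*√3 ≈ 12.0 + 183.6*I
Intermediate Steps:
o(j, K) = √(-1 + j)
12 + 53*o(-11, -3) = 12 + 53*√(-1 - 11) = 12 + 53*√(-12) = 12 + 53*(2*I*√3) = 12 + 106*I*√3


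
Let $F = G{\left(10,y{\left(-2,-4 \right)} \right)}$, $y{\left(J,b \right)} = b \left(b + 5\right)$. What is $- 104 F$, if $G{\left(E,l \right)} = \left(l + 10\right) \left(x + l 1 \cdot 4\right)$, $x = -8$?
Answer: $14976$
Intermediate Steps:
$y{\left(J,b \right)} = b \left(5 + b\right)$
$G{\left(E,l \right)} = \left(-8 + 4 l\right) \left(10 + l\right)$ ($G{\left(E,l \right)} = \left(l + 10\right) \left(-8 + l 1 \cdot 4\right) = \left(10 + l\right) \left(-8 + l 4\right) = \left(10 + l\right) \left(-8 + 4 l\right) = \left(-8 + 4 l\right) \left(10 + l\right)$)
$F = -144$ ($F = -80 + 4 \left(- 4 \left(5 - 4\right)\right)^{2} + 32 \left(- 4 \left(5 - 4\right)\right) = -80 + 4 \left(\left(-4\right) 1\right)^{2} + 32 \left(\left(-4\right) 1\right) = -80 + 4 \left(-4\right)^{2} + 32 \left(-4\right) = -80 + 4 \cdot 16 - 128 = -80 + 64 - 128 = -144$)
$- 104 F = \left(-104\right) \left(-144\right) = 14976$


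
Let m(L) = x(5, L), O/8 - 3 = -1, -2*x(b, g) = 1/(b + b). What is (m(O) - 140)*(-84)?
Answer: 58821/5 ≈ 11764.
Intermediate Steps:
x(b, g) = -1/(4*b) (x(b, g) = -1/(2*(b + b)) = -1/(2*b)/2 = -1/(4*b))
O = 16 (O = 24 + 8*(-1) = 24 - 8 = 16)
m(L) = -1/20 (m(L) = -¼/5 = -¼*⅕ = -1/20)
(m(O) - 140)*(-84) = (-1/20 - 140)*(-84) = -2801/20*(-84) = 58821/5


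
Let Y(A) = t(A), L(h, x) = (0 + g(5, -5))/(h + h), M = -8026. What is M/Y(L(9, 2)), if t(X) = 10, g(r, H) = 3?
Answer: -4013/5 ≈ -802.60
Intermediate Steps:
L(h, x) = 3/(2*h) (L(h, x) = (0 + 3)/(h + h) = 3/((2*h)) = 3*(1/(2*h)) = 3/(2*h))
Y(A) = 10
M/Y(L(9, 2)) = -8026/10 = -8026*⅒ = -4013/5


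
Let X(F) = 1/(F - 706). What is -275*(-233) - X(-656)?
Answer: 87270151/1362 ≈ 64075.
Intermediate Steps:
X(F) = 1/(-706 + F)
-275*(-233) - X(-656) = -275*(-233) - 1/(-706 - 656) = 64075 - 1/(-1362) = 64075 - 1*(-1/1362) = 64075 + 1/1362 = 87270151/1362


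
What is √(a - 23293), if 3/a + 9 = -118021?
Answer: I*√324496667757790/118030 ≈ 152.62*I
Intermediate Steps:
a = -3/118030 (a = 3/(-9 - 118021) = 3/(-118030) = 3*(-1/118030) = -3/118030 ≈ -2.5417e-5)
√(a - 23293) = √(-3/118030 - 23293) = √(-2749272793/118030) = I*√324496667757790/118030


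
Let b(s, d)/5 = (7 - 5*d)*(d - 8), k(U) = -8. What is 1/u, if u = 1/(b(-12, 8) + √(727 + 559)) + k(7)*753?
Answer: -7746864/46667108735 - √1286/46667108735 ≈ -0.00016600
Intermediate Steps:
b(s, d) = 5*(-8 + d)*(7 - 5*d) (b(s, d) = 5*((7 - 5*d)*(d - 8)) = 5*((7 - 5*d)*(-8 + d)) = 5*((-8 + d)*(7 - 5*d)) = 5*(-8 + d)*(7 - 5*d))
u = -6024 + √1286/1286 (u = 1/((-280 - 25*8² + 235*8) + √(727 + 559)) - 8*753 = 1/((-280 - 25*64 + 1880) + √1286) - 6024 = 1/((-280 - 1600 + 1880) + √1286) - 6024 = 1/(0 + √1286) - 6024 = 1/(√1286) - 6024 = √1286/1286 - 6024 = -6024 + √1286/1286 ≈ -6024.0)
1/u = 1/(-6024 + √1286/1286)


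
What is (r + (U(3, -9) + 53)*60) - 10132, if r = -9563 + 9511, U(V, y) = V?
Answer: -6824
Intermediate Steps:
r = -52
(r + (U(3, -9) + 53)*60) - 10132 = (-52 + (3 + 53)*60) - 10132 = (-52 + 56*60) - 10132 = (-52 + 3360) - 10132 = 3308 - 10132 = -6824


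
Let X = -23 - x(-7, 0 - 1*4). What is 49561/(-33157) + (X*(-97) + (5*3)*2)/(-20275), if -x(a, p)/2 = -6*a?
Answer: -809654016/672258175 ≈ -1.2044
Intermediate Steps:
x(a, p) = 12*a (x(a, p) = -(-12)*a = 12*a)
X = 61 (X = -23 - 12*(-7) = -23 - 1*(-84) = -23 + 84 = 61)
49561/(-33157) + (X*(-97) + (5*3)*2)/(-20275) = 49561/(-33157) + (61*(-97) + (5*3)*2)/(-20275) = 49561*(-1/33157) + (-5917 + 15*2)*(-1/20275) = -49561/33157 + (-5917 + 30)*(-1/20275) = -49561/33157 - 5887*(-1/20275) = -49561/33157 + 5887/20275 = -809654016/672258175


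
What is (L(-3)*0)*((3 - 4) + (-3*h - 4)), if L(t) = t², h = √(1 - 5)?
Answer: 0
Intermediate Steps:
h = 2*I (h = √(-4) = 2*I ≈ 2.0*I)
(L(-3)*0)*((3 - 4) + (-3*h - 4)) = ((-3)²*0)*((3 - 4) + (-6*I - 4)) = (9*0)*(-1 + (-6*I - 4)) = 0*(-1 + (-4 - 6*I)) = 0*(-5 - 6*I) = 0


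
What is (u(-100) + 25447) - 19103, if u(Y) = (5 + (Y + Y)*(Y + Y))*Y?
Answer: -3994156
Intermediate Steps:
u(Y) = Y*(5 + 4*Y²) (u(Y) = (5 + (2*Y)*(2*Y))*Y = (5 + 4*Y²)*Y = Y*(5 + 4*Y²))
(u(-100) + 25447) - 19103 = (-100*(5 + 4*(-100)²) + 25447) - 19103 = (-100*(5 + 4*10000) + 25447) - 19103 = (-100*(5 + 40000) + 25447) - 19103 = (-100*40005 + 25447) - 19103 = (-4000500 + 25447) - 19103 = -3975053 - 19103 = -3994156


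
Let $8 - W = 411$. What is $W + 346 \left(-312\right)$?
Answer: $-108355$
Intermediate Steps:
$W = -403$ ($W = 8 - 411 = -403$)
$W + 346 \left(-312\right) = -403 + 346 \left(-312\right) = -403 - 107952 = -108355$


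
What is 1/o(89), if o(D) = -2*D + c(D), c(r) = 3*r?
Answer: 1/89 ≈ 0.011236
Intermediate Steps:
o(D) = D (o(D) = -2*D + 3*D = D)
1/o(89) = 1/89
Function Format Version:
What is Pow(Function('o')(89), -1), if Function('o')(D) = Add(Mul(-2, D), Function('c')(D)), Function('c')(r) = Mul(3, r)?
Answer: Rational(1, 89) ≈ 0.011236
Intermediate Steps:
Function('o')(D) = D (Function('o')(D) = Add(Mul(-2, D), Mul(3, D)) = D)
Pow(Function('o')(89), -1) = Pow(89, -1) = Rational(1, 89)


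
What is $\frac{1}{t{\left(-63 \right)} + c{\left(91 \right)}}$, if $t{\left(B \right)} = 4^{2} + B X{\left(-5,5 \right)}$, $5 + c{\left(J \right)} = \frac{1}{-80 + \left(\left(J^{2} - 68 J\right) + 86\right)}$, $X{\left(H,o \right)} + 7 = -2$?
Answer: $\frac{2099}{1213223} \approx 0.0017301$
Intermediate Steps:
$X{\left(H,o \right)} = -9$ ($X{\left(H,o \right)} = -7 - 2 = -9$)
$c{\left(J \right)} = -5 + \frac{1}{6 + J^{2} - 68 J}$ ($c{\left(J \right)} = -5 + \frac{1}{-80 + \left(\left(J^{2} - 68 J\right) + 86\right)} = -5 + \frac{1}{-80 + \left(86 + J^{2} - 68 J\right)} = -5 + \frac{1}{6 + J^{2} - 68 J}$)
$t{\left(B \right)} = 16 - 9 B$ ($t{\left(B \right)} = 4^{2} + B \left(-9\right) = 16 - 9 B$)
$\frac{1}{t{\left(-63 \right)} + c{\left(91 \right)}} = \frac{1}{\left(16 - -567\right) + \frac{-29 - 5 \cdot 91^{2} + 340 \cdot 91}{6 + 91^{2} - 6188}} = \frac{1}{\left(16 + 567\right) + \frac{-29 - 41405 + 30940}{6 + 8281 - 6188}} = \frac{1}{583 + \frac{-29 - 41405 + 30940}{2099}} = \frac{1}{583 + \frac{1}{2099} \left(-10494\right)} = \frac{1}{583 - \frac{10494}{2099}} = \frac{1}{\frac{1213223}{2099}} = \frac{2099}{1213223}$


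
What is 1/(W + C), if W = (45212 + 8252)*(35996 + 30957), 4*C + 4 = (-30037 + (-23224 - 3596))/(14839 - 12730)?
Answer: 8436/30197296254419 ≈ 2.7936e-10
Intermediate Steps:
C = -65293/8436 (C = -1 + ((-30037 + (-23224 - 3596))/(14839 - 12730))/4 = -1 + ((-30037 - 26820)/2109)/4 = -1 + (-56857*1/2109)/4 = -1 + (¼)*(-56857/2109) = -1 - 56857/8436 = -65293/8436 ≈ -7.7398)
W = 3579575192 (W = 53464*66953 = 3579575192)
1/(W + C) = 1/(3579575192 - 65293/8436) = 1/(30197296254419/8436) = 8436/30197296254419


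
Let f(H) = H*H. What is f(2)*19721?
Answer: 78884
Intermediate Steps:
f(H) = H²
f(2)*19721 = 2²*19721 = 4*19721 = 78884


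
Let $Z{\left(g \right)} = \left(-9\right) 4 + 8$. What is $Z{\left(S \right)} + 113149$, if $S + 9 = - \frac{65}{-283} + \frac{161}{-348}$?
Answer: $113121$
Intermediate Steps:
$S = - \frac{909299}{98484}$ ($S = -9 + \left(- \frac{65}{-283} + \frac{161}{-348}\right) = -9 + \left(\left(-65\right) \left(- \frac{1}{283}\right) + 161 \left(- \frac{1}{348}\right)\right) = -9 + \left(\frac{65}{283} - \frac{161}{348}\right) = -9 - \frac{22943}{98484} = - \frac{909299}{98484} \approx -9.233$)
$Z{\left(g \right)} = -28$ ($Z{\left(g \right)} = -36 + 8 = -28$)
$Z{\left(S \right)} + 113149 = -28 + 113149 = 113121$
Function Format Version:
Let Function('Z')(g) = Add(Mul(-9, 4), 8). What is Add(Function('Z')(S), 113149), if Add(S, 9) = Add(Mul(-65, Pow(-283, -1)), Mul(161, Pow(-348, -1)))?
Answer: 113121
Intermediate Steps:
S = Rational(-909299, 98484) (S = Add(-9, Add(Mul(-65, Pow(-283, -1)), Mul(161, Pow(-348, -1)))) = Add(-9, Add(Mul(-65, Rational(-1, 283)), Mul(161, Rational(-1, 348)))) = Add(-9, Add(Rational(65, 283), Rational(-161, 348))) = Add(-9, Rational(-22943, 98484)) = Rational(-909299, 98484) ≈ -9.2330)
Function('Z')(g) = -28 (Function('Z')(g) = Add(-36, 8) = -28)
Add(Function('Z')(S), 113149) = Add(-28, 113149) = 113121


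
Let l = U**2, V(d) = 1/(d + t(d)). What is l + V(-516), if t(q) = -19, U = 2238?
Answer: 2679624539/535 ≈ 5.0086e+6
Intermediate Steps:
V(d) = 1/(-19 + d) (V(d) = 1/(d - 19) = 1/(-19 + d))
l = 5008644 (l = 2238**2 = 5008644)
l + V(-516) = 5008644 + 1/(-19 - 516) = 5008644 + 1/(-535) = 5008644 - 1/535 = 2679624539/535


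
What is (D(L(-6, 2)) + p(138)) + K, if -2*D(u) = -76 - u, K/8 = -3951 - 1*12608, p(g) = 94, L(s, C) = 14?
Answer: -132333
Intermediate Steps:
K = -132472 (K = 8*(-3951 - 1*12608) = 8*(-3951 - 12608) = 8*(-16559) = -132472)
D(u) = 38 + u/2 (D(u) = -(-76 - u)/2 = 38 + u/2)
(D(L(-6, 2)) + p(138)) + K = ((38 + (½)*14) + 94) - 132472 = ((38 + 7) + 94) - 132472 = (45 + 94) - 132472 = 139 - 132472 = -132333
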